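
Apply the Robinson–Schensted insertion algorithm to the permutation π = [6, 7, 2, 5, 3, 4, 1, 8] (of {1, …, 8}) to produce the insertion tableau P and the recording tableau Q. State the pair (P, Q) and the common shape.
P = [1, 3, 4, 8] / [2, 7] / [5] / [6];  Q = [1, 2, 6, 8] / [3, 4] / [5] / [7];  common shape = (4, 2, 1, 1)

Row-insert the values π_1, π_2, … into P one at a time, bumping the leftmost entry strictly greater than the inserted value down to the next row. The recording tableau Q records, in position (i, j), the step at which that cell was added to P.
  Insert 6 (step 1): P = [6];  Q = [1]
  Insert 7 (step 2): P = [6, 7];  Q = [1, 2]
  Insert 2 (step 3): P = [2, 7] / [6];  Q = [1, 2] / [3]
  Insert 5 (step 4): P = [2, 5] / [6, 7];  Q = [1, 2] / [3, 4]
  Insert 3 (step 5): P = [2, 3] / [5, 7] / [6];  Q = [1, 2] / [3, 4] / [5]
  Insert 4 (step 6): P = [2, 3, 4] / [5, 7] / [6];  Q = [1, 2, 6] / [3, 4] / [5]
  Insert 1 (step 7): P = [1, 3, 4] / [2, 7] / [5] / [6];  Q = [1, 2, 6] / [3, 4] / [5] / [7]
  Insert 8 (step 8): P = [1, 3, 4, 8] / [2, 7] / [5] / [6];  Q = [1, 2, 6, 8] / [3, 4] / [5] / [7]
Final shape: (4, 2, 1, 1).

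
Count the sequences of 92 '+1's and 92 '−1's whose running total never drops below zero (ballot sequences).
C_92 = 15487357822491889407128326963778343232013931127835600

These ballot sequences are counted by the Catalan number C_n = (1/(n + 1)) · C(2n, n). For n = 92: C_92 = (1/93) · C(184, 92) = 1440324277491745714862934407631385920577295594888710800/93 = 15487357822491889407128326963778343232013931127835600.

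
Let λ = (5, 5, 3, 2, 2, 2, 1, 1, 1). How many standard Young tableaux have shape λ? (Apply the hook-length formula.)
# SYT of shape (5, 5, 3, 2, 2, 2, 1, 1, 1) = 1225642880

Hook-length formula: f^λ = n! / Π hook(c), product over all cells c of the Young diagram. For λ = (5, 5, 3, 2, 2, 2, 1, 1, 1), n = 22 boxes. Hook lengths by row (left-to-right, top-to-bottom): [13, 9, 5, 3, 2]; [12, 8, 4, 2, 1]; [9, 5, 1]; [7, 3]; [6, 2]; [5, 1]; [3]; [2]; [1]. Product of hooks = 917070336000. So f^λ = 22! / 917070336000 = 1124000727777607680000 / 917070336000 = 1225642880.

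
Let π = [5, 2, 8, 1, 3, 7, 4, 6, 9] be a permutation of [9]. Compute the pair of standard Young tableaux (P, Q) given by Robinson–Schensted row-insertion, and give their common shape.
P = [1, 3, 4, 6, 9] / [2, 7] / [5, 8];  Q = [1, 3, 6, 8, 9] / [2, 5] / [4, 7];  common shape = (5, 2, 2)

Row-insert the values π_1, π_2, … into P one at a time, bumping the leftmost entry strictly greater than the inserted value down to the next row. The recording tableau Q records, in position (i, j), the step at which that cell was added to P.
  Insert 5 (step 1): P = [5];  Q = [1]
  Insert 2 (step 2): P = [2] / [5];  Q = [1] / [2]
  Insert 8 (step 3): P = [2, 8] / [5];  Q = [1, 3] / [2]
  Insert 1 (step 4): P = [1, 8] / [2] / [5];  Q = [1, 3] / [2] / [4]
  Insert 3 (step 5): P = [1, 3] / [2, 8] / [5];  Q = [1, 3] / [2, 5] / [4]
  Insert 7 (step 6): P = [1, 3, 7] / [2, 8] / [5];  Q = [1, 3, 6] / [2, 5] / [4]
  Insert 4 (step 7): P = [1, 3, 4] / [2, 7] / [5, 8];  Q = [1, 3, 6] / [2, 5] / [4, 7]
  Insert 6 (step 8): P = [1, 3, 4, 6] / [2, 7] / [5, 8];  Q = [1, 3, 6, 8] / [2, 5] / [4, 7]
  Insert 9 (step 9): P = [1, 3, 4, 6, 9] / [2, 7] / [5, 8];  Q = [1, 3, 6, 8, 9] / [2, 5] / [4, 7]
Final shape: (5, 2, 2).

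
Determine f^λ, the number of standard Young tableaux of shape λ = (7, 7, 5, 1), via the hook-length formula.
# SYT of shape (7, 7, 5, 1) = 11085360

Hook-length formula: f^λ = n! / Π hook(c), product over all cells c of the Young diagram. For λ = (7, 7, 5, 1), n = 20 boxes. Hook lengths by row (left-to-right, top-to-bottom): [10, 8, 7, 6, 5, 3, 2]; [9, 7, 6, 5, 4, 2, 1]; [6, 4, 3, 2, 1]; [1]. Product of hooks = 219469824000. So f^λ = 20! / 219469824000 = 2432902008176640000 / 219469824000 = 11085360.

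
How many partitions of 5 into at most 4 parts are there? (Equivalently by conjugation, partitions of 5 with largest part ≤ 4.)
p(5, parts ≤ 4) = 6

Partitions of 5 with all parts ≤ 4: 4+1, 3+2, 3+1+1, 2+2+1, 2+1+1+1, 1+1+1+1+1. Count = 6.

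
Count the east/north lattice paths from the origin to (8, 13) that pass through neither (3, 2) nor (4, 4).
Number of paths = 131210

Inclusion–exclusion. Total paths: C(21, 8) = 203490. Through P₁: C(5, 3)·C(16, 5) = 43680. Through P₂: C(8, 4)·C(13, 4) = 50050. Since P₁ is strictly southwest of P₂, a monotone path through both must visit P₁ then P₂; paths through both = C(5, 3)·C(3, 1)·C(13, 4) = 21450. Avoid both = 203490 − 43680 − 50050 + 21450 = 131210.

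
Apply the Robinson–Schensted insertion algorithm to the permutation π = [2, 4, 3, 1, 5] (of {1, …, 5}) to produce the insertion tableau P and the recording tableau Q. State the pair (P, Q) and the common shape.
P = [1, 3, 5] / [2] / [4];  Q = [1, 2, 5] / [3] / [4];  common shape = (3, 1, 1)

Row-insert the values π_1, π_2, … into P one at a time, bumping the leftmost entry strictly greater than the inserted value down to the next row. The recording tableau Q records, in position (i, j), the step at which that cell was added to P.
  Insert 2 (step 1): P = [2];  Q = [1]
  Insert 4 (step 2): P = [2, 4];  Q = [1, 2]
  Insert 3 (step 3): P = [2, 3] / [4];  Q = [1, 2] / [3]
  Insert 1 (step 4): P = [1, 3] / [2] / [4];  Q = [1, 2] / [3] / [4]
  Insert 5 (step 5): P = [1, 3, 5] / [2] / [4];  Q = [1, 2, 5] / [3] / [4]
Final shape: (3, 1, 1).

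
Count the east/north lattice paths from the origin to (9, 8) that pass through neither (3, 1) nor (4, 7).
Number of paths = 15634

Inclusion–exclusion. Total paths: C(17, 9) = 24310. Through P₁: C(4, 3)·C(13, 6) = 6864. Through P₂: C(11, 4)·C(6, 5) = 1980. Since P₁ is strictly southwest of P₂, a monotone path through both must visit P₁ then P₂; paths through both = C(4, 3)·C(7, 1)·C(6, 5) = 168. Avoid both = 24310 − 6864 − 1980 + 168 = 15634.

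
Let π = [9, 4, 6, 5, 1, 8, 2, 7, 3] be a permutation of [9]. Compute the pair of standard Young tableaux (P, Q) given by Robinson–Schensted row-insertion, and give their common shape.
P = [1, 2, 3] / [4, 5, 7] / [6, 8] / [9];  Q = [1, 3, 6] / [2, 7, 8] / [4, 9] / [5];  common shape = (3, 3, 2, 1)

Row-insert the values π_1, π_2, … into P one at a time, bumping the leftmost entry strictly greater than the inserted value down to the next row. The recording tableau Q records, in position (i, j), the step at which that cell was added to P.
  Insert 9 (step 1): P = [9];  Q = [1]
  Insert 4 (step 2): P = [4] / [9];  Q = [1] / [2]
  Insert 6 (step 3): P = [4, 6] / [9];  Q = [1, 3] / [2]
  Insert 5 (step 4): P = [4, 5] / [6] / [9];  Q = [1, 3] / [2] / [4]
  Insert 1 (step 5): P = [1, 5] / [4] / [6] / [9];  Q = [1, 3] / [2] / [4] / [5]
  Insert 8 (step 6): P = [1, 5, 8] / [4] / [6] / [9];  Q = [1, 3, 6] / [2] / [4] / [5]
  Insert 2 (step 7): P = [1, 2, 8] / [4, 5] / [6] / [9];  Q = [1, 3, 6] / [2, 7] / [4] / [5]
  Insert 7 (step 8): P = [1, 2, 7] / [4, 5, 8] / [6] / [9];  Q = [1, 3, 6] / [2, 7, 8] / [4] / [5]
  Insert 3 (step 9): P = [1, 2, 3] / [4, 5, 7] / [6, 8] / [9];  Q = [1, 3, 6] / [2, 7, 8] / [4, 9] / [5]
Final shape: (3, 3, 2, 1).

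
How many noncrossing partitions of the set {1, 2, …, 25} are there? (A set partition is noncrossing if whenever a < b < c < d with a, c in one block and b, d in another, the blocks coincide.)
C_25 = 4861946401452

These noncrossing partitions are counted by the Catalan number C_n = (1/(n + 1)) · C(2n, n). For n = 25: C_25 = (1/26) · C(50, 25) = 126410606437752/26 = 4861946401452.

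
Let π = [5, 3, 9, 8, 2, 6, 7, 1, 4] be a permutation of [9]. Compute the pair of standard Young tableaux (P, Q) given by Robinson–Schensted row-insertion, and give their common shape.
P = [1, 4, 7] / [2, 6] / [3, 8] / [5, 9];  Q = [1, 3, 7] / [2, 4] / [5, 6] / [8, 9];  common shape = (3, 2, 2, 2)

Row-insert the values π_1, π_2, … into P one at a time, bumping the leftmost entry strictly greater than the inserted value down to the next row. The recording tableau Q records, in position (i, j), the step at which that cell was added to P.
  Insert 5 (step 1): P = [5];  Q = [1]
  Insert 3 (step 2): P = [3] / [5];  Q = [1] / [2]
  Insert 9 (step 3): P = [3, 9] / [5];  Q = [1, 3] / [2]
  Insert 8 (step 4): P = [3, 8] / [5, 9];  Q = [1, 3] / [2, 4]
  Insert 2 (step 5): P = [2, 8] / [3, 9] / [5];  Q = [1, 3] / [2, 4] / [5]
  Insert 6 (step 6): P = [2, 6] / [3, 8] / [5, 9];  Q = [1, 3] / [2, 4] / [5, 6]
  Insert 7 (step 7): P = [2, 6, 7] / [3, 8] / [5, 9];  Q = [1, 3, 7] / [2, 4] / [5, 6]
  Insert 1 (step 8): P = [1, 6, 7] / [2, 8] / [3, 9] / [5];  Q = [1, 3, 7] / [2, 4] / [5, 6] / [8]
  Insert 4 (step 9): P = [1, 4, 7] / [2, 6] / [3, 8] / [5, 9];  Q = [1, 3, 7] / [2, 4] / [5, 6] / [8, 9]
Final shape: (3, 2, 2, 2).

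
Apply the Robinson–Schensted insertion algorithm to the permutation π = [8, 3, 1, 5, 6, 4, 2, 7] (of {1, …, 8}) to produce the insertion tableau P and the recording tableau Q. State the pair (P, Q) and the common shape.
P = [1, 2, 6, 7] / [3, 4] / [5] / [8];  Q = [1, 4, 5, 8] / [2, 6] / [3] / [7];  common shape = (4, 2, 1, 1)

Row-insert the values π_1, π_2, … into P one at a time, bumping the leftmost entry strictly greater than the inserted value down to the next row. The recording tableau Q records, in position (i, j), the step at which that cell was added to P.
  Insert 8 (step 1): P = [8];  Q = [1]
  Insert 3 (step 2): P = [3] / [8];  Q = [1] / [2]
  Insert 1 (step 3): P = [1] / [3] / [8];  Q = [1] / [2] / [3]
  Insert 5 (step 4): P = [1, 5] / [3] / [8];  Q = [1, 4] / [2] / [3]
  Insert 6 (step 5): P = [1, 5, 6] / [3] / [8];  Q = [1, 4, 5] / [2] / [3]
  Insert 4 (step 6): P = [1, 4, 6] / [3, 5] / [8];  Q = [1, 4, 5] / [2, 6] / [3]
  Insert 2 (step 7): P = [1, 2, 6] / [3, 4] / [5] / [8];  Q = [1, 4, 5] / [2, 6] / [3] / [7]
  Insert 7 (step 8): P = [1, 2, 6, 7] / [3, 4] / [5] / [8];  Q = [1, 4, 5, 8] / [2, 6] / [3] / [7]
Final shape: (4, 2, 1, 1).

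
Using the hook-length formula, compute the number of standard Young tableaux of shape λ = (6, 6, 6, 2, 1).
# SYT of shape (6, 6, 6, 2, 1) = 67897830

Hook-length formula: f^λ = n! / Π hook(c), product over all cells c of the Young diagram. For λ = (6, 6, 6, 2, 1), n = 21 boxes. Hook lengths by row (left-to-right, top-to-bottom): [10, 8, 6, 5, 4, 3]; [9, 7, 5, 4, 3, 2]; [8, 6, 4, 3, 2, 1]; [3, 1]; [1]. Product of hooks = 752467968000. So f^λ = 21! / 752467968000 = 51090942171709440000 / 752467968000 = 67897830.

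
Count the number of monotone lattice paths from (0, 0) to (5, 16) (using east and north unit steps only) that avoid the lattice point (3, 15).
Number of paths = 17901

Total paths from (0, 0) to (5, 16): C(21, 5) = 20349. Paths through (3, 15): (paths (0, 0) → (3, 15)) × (paths (3, 15) → (5, 16)) = C(18, 3) · C(3, 2) = 816 · 3 = 2448. Avoidance count = 20349 − 2448 = 17901.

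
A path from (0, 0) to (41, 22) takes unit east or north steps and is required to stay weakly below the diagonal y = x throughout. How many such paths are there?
Number of paths = 25108577638511850

By the reflection principle (André's argument), the number of monotone paths to (41, 22) with n ≤ m that never go above y = x is C(63, 41) − C(63, 42) = 52728013040874885 − 27619435402363035 = 25108577638511850.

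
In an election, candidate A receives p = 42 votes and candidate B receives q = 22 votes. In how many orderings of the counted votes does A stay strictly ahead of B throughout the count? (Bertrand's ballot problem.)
Strict-lead orderings = 25108577638511850

Total orderings of the 64 votes with 42 for A: C(64, 42) = 80347448443237920. By the Bertrand ballot formula (Cycle Lemma / reflection principle), the number of orderings in which A is strictly ahead of B throughout is (p − q)/(p + q) · C(p + q, p) = (42 − 22)/(42 + 22) · 80347448443237920 = 25108577638511850.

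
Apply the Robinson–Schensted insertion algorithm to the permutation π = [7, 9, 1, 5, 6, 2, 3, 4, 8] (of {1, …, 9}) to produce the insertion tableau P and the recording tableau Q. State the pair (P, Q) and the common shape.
P = [1, 2, 3, 4, 8] / [5, 6] / [7, 9];  Q = [1, 2, 5, 8, 9] / [3, 4] / [6, 7];  common shape = (5, 2, 2)

Row-insert the values π_1, π_2, … into P one at a time, bumping the leftmost entry strictly greater than the inserted value down to the next row. The recording tableau Q records, in position (i, j), the step at which that cell was added to P.
  Insert 7 (step 1): P = [7];  Q = [1]
  Insert 9 (step 2): P = [7, 9];  Q = [1, 2]
  Insert 1 (step 3): P = [1, 9] / [7];  Q = [1, 2] / [3]
  Insert 5 (step 4): P = [1, 5] / [7, 9];  Q = [1, 2] / [3, 4]
  Insert 6 (step 5): P = [1, 5, 6] / [7, 9];  Q = [1, 2, 5] / [3, 4]
  Insert 2 (step 6): P = [1, 2, 6] / [5, 9] / [7];  Q = [1, 2, 5] / [3, 4] / [6]
  Insert 3 (step 7): P = [1, 2, 3] / [5, 6] / [7, 9];  Q = [1, 2, 5] / [3, 4] / [6, 7]
  Insert 4 (step 8): P = [1, 2, 3, 4] / [5, 6] / [7, 9];  Q = [1, 2, 5, 8] / [3, 4] / [6, 7]
  Insert 8 (step 9): P = [1, 2, 3, 4, 8] / [5, 6] / [7, 9];  Q = [1, 2, 5, 8, 9] / [3, 4] / [6, 7]
Final shape: (5, 2, 2).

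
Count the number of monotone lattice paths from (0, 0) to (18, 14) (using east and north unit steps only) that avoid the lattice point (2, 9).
Number of paths = 470316405

Total paths from (0, 0) to (18, 14): C(32, 18) = 471435600. Paths through (2, 9): (paths (0, 0) → (2, 9)) × (paths (2, 9) → (18, 14)) = C(11, 2) · C(21, 16) = 55 · 20349 = 1119195. Avoidance count = 471435600 − 1119195 = 470316405.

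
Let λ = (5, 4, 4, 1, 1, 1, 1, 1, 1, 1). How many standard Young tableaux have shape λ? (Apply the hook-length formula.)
# SYT of shape (5, 4, 4, 1, 1, 1, 1, 1, 1, 1) = 15116400

Hook-length formula: f^λ = n! / Π hook(c), product over all cells c of the Young diagram. For λ = (5, 4, 4, 1, 1, 1, 1, 1, 1, 1), n = 20 boxes. Hook lengths by row (left-to-right, top-to-bottom): [14, 6, 5, 4, 1]; [12, 4, 3, 2]; [11, 3, 2, 1]; [7]; [6]; [5]; [4]; [3]; [2]; [1]. Product of hooks = 160944537600. So f^λ = 20! / 160944537600 = 2432902008176640000 / 160944537600 = 15116400.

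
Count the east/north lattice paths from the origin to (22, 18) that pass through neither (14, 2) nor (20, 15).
Number of paths = 80845132080

Inclusion–exclusion. Total paths: C(40, 22) = 113380261800. Through P₁: C(16, 14)·C(24, 8) = 88256520. Through P₂: C(35, 20)·C(5, 2) = 32479431600. Since P₁ is strictly southwest of P₂, a monotone path through both must visit P₁ then P₂; paths through both = C(16, 14)·C(19, 6)·C(5, 2) = 32558400. Avoid both = 113380261800 − 88256520 − 32479431600 + 32558400 = 80845132080.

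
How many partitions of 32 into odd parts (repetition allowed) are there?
p_odd(32) = 390

Enumerate partitions using only odd parts via the recurrence o(n, m) = o(n, m−2) + o(n−m, m) over odd m, starting from the largest odd part ≤ n. This gives p_odd(32) = 390. (Euler's theorem: equals the count of distinct-part partitions.)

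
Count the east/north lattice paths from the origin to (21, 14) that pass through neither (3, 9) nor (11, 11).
Number of paths = 2113634468

Inclusion–exclusion. Total paths: C(35, 21) = 2319959400. Through P₁: C(12, 3)·C(23, 18) = 7402780. Through P₂: C(22, 11)·C(13, 10) = 201753552. Since P₁ is strictly southwest of P₂, a monotone path through both must visit P₁ then P₂; paths through both = C(12, 3)·C(10, 8)·C(13, 10) = 2831400. Avoid both = 2319959400 − 7402780 − 201753552 + 2831400 = 2113634468.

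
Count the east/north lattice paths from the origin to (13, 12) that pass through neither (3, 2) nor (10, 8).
Number of paths = 2421810

Inclusion–exclusion. Total paths: C(25, 13) = 5200300. Through P₁: C(5, 3)·C(20, 10) = 1847560. Through P₂: C(18, 10)·C(7, 3) = 1531530. Since P₁ is strictly southwest of P₂, a monotone path through both must visit P₁ then P₂; paths through both = C(5, 3)·C(13, 7)·C(7, 3) = 600600. Avoid both = 5200300 − 1847560 − 1531530 + 600600 = 2421810.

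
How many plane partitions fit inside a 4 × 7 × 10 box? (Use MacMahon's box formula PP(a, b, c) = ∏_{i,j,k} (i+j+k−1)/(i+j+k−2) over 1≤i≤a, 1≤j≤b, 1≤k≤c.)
PP(4, 7, 10) = 69951472754592

Evaluate the triple product over i = 1..4, j = 1..7, k = 1..10. The factors are (2/1) · (3/2) · (4/3) · (5/4) · (6/5) · (7/6) · (8/7) · (9/8) · … (280 factors total). The numerators and denominators telescope so the product is an integer; carrying out the multiplication exactly gives PP(4, 7, 10) = 69951472754592.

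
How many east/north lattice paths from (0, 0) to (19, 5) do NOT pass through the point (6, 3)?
Number of paths = 33684

Total paths from (0, 0) to (19, 5): C(24, 19) = 42504. Paths through (6, 3): (paths (0, 0) → (6, 3)) × (paths (6, 3) → (19, 5)) = C(9, 6) · C(15, 13) = 84 · 105 = 8820. Avoidance count = 42504 − 8820 = 33684.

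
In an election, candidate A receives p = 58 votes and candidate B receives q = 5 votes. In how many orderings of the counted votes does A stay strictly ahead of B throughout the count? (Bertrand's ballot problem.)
Strict-lead orderings = 5913157

Total orderings of the 63 votes with 58 for A: C(63, 58) = 7028847. By the Bertrand ballot formula (Cycle Lemma / reflection principle), the number of orderings in which A is strictly ahead of B throughout is (p − q)/(p + q) · C(p + q, p) = (58 − 5)/(58 + 5) · 7028847 = 5913157.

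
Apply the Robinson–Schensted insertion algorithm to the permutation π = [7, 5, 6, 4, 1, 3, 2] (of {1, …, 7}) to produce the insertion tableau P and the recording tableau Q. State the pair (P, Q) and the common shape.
P = [1, 2] / [3, 6] / [4] / [5] / [7];  Q = [1, 3] / [2, 6] / [4] / [5] / [7];  common shape = (2, 2, 1, 1, 1)

Row-insert the values π_1, π_2, … into P one at a time, bumping the leftmost entry strictly greater than the inserted value down to the next row. The recording tableau Q records, in position (i, j), the step at which that cell was added to P.
  Insert 7 (step 1): P = [7];  Q = [1]
  Insert 5 (step 2): P = [5] / [7];  Q = [1] / [2]
  Insert 6 (step 3): P = [5, 6] / [7];  Q = [1, 3] / [2]
  Insert 4 (step 4): P = [4, 6] / [5] / [7];  Q = [1, 3] / [2] / [4]
  Insert 1 (step 5): P = [1, 6] / [4] / [5] / [7];  Q = [1, 3] / [2] / [4] / [5]
  Insert 3 (step 6): P = [1, 3] / [4, 6] / [5] / [7];  Q = [1, 3] / [2, 6] / [4] / [5]
  Insert 2 (step 7): P = [1, 2] / [3, 6] / [4] / [5] / [7];  Q = [1, 3] / [2, 6] / [4] / [5] / [7]
Final shape: (2, 2, 1, 1, 1).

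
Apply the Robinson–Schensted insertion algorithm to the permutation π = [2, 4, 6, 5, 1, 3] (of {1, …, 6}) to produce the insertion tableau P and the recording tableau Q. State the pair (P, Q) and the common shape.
P = [1, 3, 5] / [2, 4] / [6];  Q = [1, 2, 3] / [4, 6] / [5];  common shape = (3, 2, 1)

Row-insert the values π_1, π_2, … into P one at a time, bumping the leftmost entry strictly greater than the inserted value down to the next row. The recording tableau Q records, in position (i, j), the step at which that cell was added to P.
  Insert 2 (step 1): P = [2];  Q = [1]
  Insert 4 (step 2): P = [2, 4];  Q = [1, 2]
  Insert 6 (step 3): P = [2, 4, 6];  Q = [1, 2, 3]
  Insert 5 (step 4): P = [2, 4, 5] / [6];  Q = [1, 2, 3] / [4]
  Insert 1 (step 5): P = [1, 4, 5] / [2] / [6];  Q = [1, 2, 3] / [4] / [5]
  Insert 3 (step 6): P = [1, 3, 5] / [2, 4] / [6];  Q = [1, 2, 3] / [4, 6] / [5]
Final shape: (3, 2, 1).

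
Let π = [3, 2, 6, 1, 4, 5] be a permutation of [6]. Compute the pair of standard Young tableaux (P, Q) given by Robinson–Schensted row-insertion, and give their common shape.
P = [1, 4, 5] / [2, 6] / [3];  Q = [1, 3, 6] / [2, 5] / [4];  common shape = (3, 2, 1)

Row-insert the values π_1, π_2, … into P one at a time, bumping the leftmost entry strictly greater than the inserted value down to the next row. The recording tableau Q records, in position (i, j), the step at which that cell was added to P.
  Insert 3 (step 1): P = [3];  Q = [1]
  Insert 2 (step 2): P = [2] / [3];  Q = [1] / [2]
  Insert 6 (step 3): P = [2, 6] / [3];  Q = [1, 3] / [2]
  Insert 1 (step 4): P = [1, 6] / [2] / [3];  Q = [1, 3] / [2] / [4]
  Insert 4 (step 5): P = [1, 4] / [2, 6] / [3];  Q = [1, 3] / [2, 5] / [4]
  Insert 5 (step 6): P = [1, 4, 5] / [2, 6] / [3];  Q = [1, 3, 6] / [2, 5] / [4]
Final shape: (3, 2, 1).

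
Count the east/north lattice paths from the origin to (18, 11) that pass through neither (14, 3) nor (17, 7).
Number of paths = 32649170

Inclusion–exclusion. Total paths: C(29, 18) = 34597290. Through P₁: C(17, 14)·C(12, 4) = 336600. Through P₂: C(24, 17)·C(5, 1) = 1730520. Since P₁ is strictly southwest of P₂, a monotone path through both must visit P₁ then P₂; paths through both = C(17, 14)·C(7, 3)·C(5, 1) = 119000. Avoid both = 34597290 − 336600 − 1730520 + 119000 = 32649170.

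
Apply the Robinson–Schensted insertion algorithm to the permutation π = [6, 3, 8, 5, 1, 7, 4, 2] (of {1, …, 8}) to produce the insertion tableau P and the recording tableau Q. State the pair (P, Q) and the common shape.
P = [1, 2, 7] / [3, 4] / [5, 8] / [6];  Q = [1, 3, 6] / [2, 4] / [5, 7] / [8];  common shape = (3, 2, 2, 1)

Row-insert the values π_1, π_2, … into P one at a time, bumping the leftmost entry strictly greater than the inserted value down to the next row. The recording tableau Q records, in position (i, j), the step at which that cell was added to P.
  Insert 6 (step 1): P = [6];  Q = [1]
  Insert 3 (step 2): P = [3] / [6];  Q = [1] / [2]
  Insert 8 (step 3): P = [3, 8] / [6];  Q = [1, 3] / [2]
  Insert 5 (step 4): P = [3, 5] / [6, 8];  Q = [1, 3] / [2, 4]
  Insert 1 (step 5): P = [1, 5] / [3, 8] / [6];  Q = [1, 3] / [2, 4] / [5]
  Insert 7 (step 6): P = [1, 5, 7] / [3, 8] / [6];  Q = [1, 3, 6] / [2, 4] / [5]
  Insert 4 (step 7): P = [1, 4, 7] / [3, 5] / [6, 8];  Q = [1, 3, 6] / [2, 4] / [5, 7]
  Insert 2 (step 8): P = [1, 2, 7] / [3, 4] / [5, 8] / [6];  Q = [1, 3, 6] / [2, 4] / [5, 7] / [8]
Final shape: (3, 2, 2, 1).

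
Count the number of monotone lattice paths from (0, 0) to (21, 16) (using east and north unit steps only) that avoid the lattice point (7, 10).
Number of paths = 12121970190

Total paths from (0, 0) to (21, 16): C(37, 21) = 12875774670. Paths through (7, 10): (paths (0, 0) → (7, 10)) × (paths (7, 10) → (21, 16)) = C(17, 7) · C(20, 14) = 19448 · 38760 = 753804480. Avoidance count = 12875774670 − 753804480 = 12121970190.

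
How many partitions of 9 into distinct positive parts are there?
q(9) = 8

List partitions of 9 into distinct parts: 9, 8+1, 7+2, 6+3, 6+2+1, 5+4, 5+3+1, 4+3+2. There are q(9) = 8. (Euler: this equals the number of odd-part partitions of 9.)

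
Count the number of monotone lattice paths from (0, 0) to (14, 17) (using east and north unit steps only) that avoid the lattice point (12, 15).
Number of paths = 160879365

Total paths from (0, 0) to (14, 17): C(31, 14) = 265182525. Paths through (12, 15): (paths (0, 0) → (12, 15)) × (paths (12, 15) → (14, 17)) = C(27, 12) · C(4, 2) = 17383860 · 6 = 104303160. Avoidance count = 265182525 − 104303160 = 160879365.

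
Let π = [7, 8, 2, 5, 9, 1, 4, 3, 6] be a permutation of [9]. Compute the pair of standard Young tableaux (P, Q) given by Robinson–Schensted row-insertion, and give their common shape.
P = [1, 3, 6] / [2, 4, 9] / [5, 8] / [7];  Q = [1, 2, 5] / [3, 4, 9] / [6, 7] / [8];  common shape = (3, 3, 2, 1)

Row-insert the values π_1, π_2, … into P one at a time, bumping the leftmost entry strictly greater than the inserted value down to the next row. The recording tableau Q records, in position (i, j), the step at which that cell was added to P.
  Insert 7 (step 1): P = [7];  Q = [1]
  Insert 8 (step 2): P = [7, 8];  Q = [1, 2]
  Insert 2 (step 3): P = [2, 8] / [7];  Q = [1, 2] / [3]
  Insert 5 (step 4): P = [2, 5] / [7, 8];  Q = [1, 2] / [3, 4]
  Insert 9 (step 5): P = [2, 5, 9] / [7, 8];  Q = [1, 2, 5] / [3, 4]
  Insert 1 (step 6): P = [1, 5, 9] / [2, 8] / [7];  Q = [1, 2, 5] / [3, 4] / [6]
  Insert 4 (step 7): P = [1, 4, 9] / [2, 5] / [7, 8];  Q = [1, 2, 5] / [3, 4] / [6, 7]
  Insert 3 (step 8): P = [1, 3, 9] / [2, 4] / [5, 8] / [7];  Q = [1, 2, 5] / [3, 4] / [6, 7] / [8]
  Insert 6 (step 9): P = [1, 3, 6] / [2, 4, 9] / [5, 8] / [7];  Q = [1, 2, 5] / [3, 4, 9] / [6, 7] / [8]
Final shape: (3, 3, 2, 1).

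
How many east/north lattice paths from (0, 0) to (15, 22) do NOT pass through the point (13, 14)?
Number of paths = 8461576260

Total paths from (0, 0) to (15, 22): C(37, 15) = 9364199760. Paths through (13, 14): (paths (0, 0) → (13, 14)) × (paths (13, 14) → (15, 22)) = C(27, 13) · C(10, 2) = 20058300 · 45 = 902623500. Avoidance count = 9364199760 − 902623500 = 8461576260.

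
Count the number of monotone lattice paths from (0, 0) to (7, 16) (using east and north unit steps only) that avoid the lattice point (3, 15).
Number of paths = 241077

Total paths from (0, 0) to (7, 16): C(23, 7) = 245157. Paths through (3, 15): (paths (0, 0) → (3, 15)) × (paths (3, 15) → (7, 16)) = C(18, 3) · C(5, 4) = 816 · 5 = 4080. Avoidance count = 245157 − 4080 = 241077.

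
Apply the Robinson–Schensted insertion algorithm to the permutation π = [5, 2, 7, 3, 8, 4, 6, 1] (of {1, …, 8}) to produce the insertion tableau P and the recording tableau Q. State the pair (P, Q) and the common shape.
P = [1, 3, 4, 6] / [2, 7, 8] / [5];  Q = [1, 3, 5, 7] / [2, 4, 6] / [8];  common shape = (4, 3, 1)

Row-insert the values π_1, π_2, … into P one at a time, bumping the leftmost entry strictly greater than the inserted value down to the next row. The recording tableau Q records, in position (i, j), the step at which that cell was added to P.
  Insert 5 (step 1): P = [5];  Q = [1]
  Insert 2 (step 2): P = [2] / [5];  Q = [1] / [2]
  Insert 7 (step 3): P = [2, 7] / [5];  Q = [1, 3] / [2]
  Insert 3 (step 4): P = [2, 3] / [5, 7];  Q = [1, 3] / [2, 4]
  Insert 8 (step 5): P = [2, 3, 8] / [5, 7];  Q = [1, 3, 5] / [2, 4]
  Insert 4 (step 6): P = [2, 3, 4] / [5, 7, 8];  Q = [1, 3, 5] / [2, 4, 6]
  Insert 6 (step 7): P = [2, 3, 4, 6] / [5, 7, 8];  Q = [1, 3, 5, 7] / [2, 4, 6]
  Insert 1 (step 8): P = [1, 3, 4, 6] / [2, 7, 8] / [5];  Q = [1, 3, 5, 7] / [2, 4, 6] / [8]
Final shape: (4, 3, 1).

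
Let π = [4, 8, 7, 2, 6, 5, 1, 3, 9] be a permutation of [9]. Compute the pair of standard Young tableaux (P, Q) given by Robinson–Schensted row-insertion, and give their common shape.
P = [1, 3, 9] / [2, 5] / [4, 6] / [7] / [8];  Q = [1, 2, 9] / [3, 5] / [4, 8] / [6] / [7];  common shape = (3, 2, 2, 1, 1)

Row-insert the values π_1, π_2, … into P one at a time, bumping the leftmost entry strictly greater than the inserted value down to the next row. The recording tableau Q records, in position (i, j), the step at which that cell was added to P.
  Insert 4 (step 1): P = [4];  Q = [1]
  Insert 8 (step 2): P = [4, 8];  Q = [1, 2]
  Insert 7 (step 3): P = [4, 7] / [8];  Q = [1, 2] / [3]
  Insert 2 (step 4): P = [2, 7] / [4] / [8];  Q = [1, 2] / [3] / [4]
  Insert 6 (step 5): P = [2, 6] / [4, 7] / [8];  Q = [1, 2] / [3, 5] / [4]
  Insert 5 (step 6): P = [2, 5] / [4, 6] / [7] / [8];  Q = [1, 2] / [3, 5] / [4] / [6]
  Insert 1 (step 7): P = [1, 5] / [2, 6] / [4] / [7] / [8];  Q = [1, 2] / [3, 5] / [4] / [6] / [7]
  Insert 3 (step 8): P = [1, 3] / [2, 5] / [4, 6] / [7] / [8];  Q = [1, 2] / [3, 5] / [4, 8] / [6] / [7]
  Insert 9 (step 9): P = [1, 3, 9] / [2, 5] / [4, 6] / [7] / [8];  Q = [1, 2, 9] / [3, 5] / [4, 8] / [6] / [7]
Final shape: (3, 2, 2, 1, 1).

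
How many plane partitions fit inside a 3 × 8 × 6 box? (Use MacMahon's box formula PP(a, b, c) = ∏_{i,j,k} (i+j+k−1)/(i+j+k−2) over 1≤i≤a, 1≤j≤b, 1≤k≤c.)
PP(3, 8, 6) = 614083470

Evaluate the triple product over i = 1..3, j = 1..8, k = 1..6. The factors are (2/1) · (3/2) · (4/3) · (5/4) · (6/5) · (7/6) · (3/2) · (4/3) · … (144 factors total). The numerators and denominators telescope so the product is an integer; carrying out the multiplication exactly gives PP(3, 8, 6) = 614083470.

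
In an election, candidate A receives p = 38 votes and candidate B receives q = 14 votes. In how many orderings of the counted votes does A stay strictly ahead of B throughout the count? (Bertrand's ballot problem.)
Strict-lead orderings = 816446005200

Total orderings of the 52 votes with 38 for A: C(52, 38) = 1768966344600. By the Bertrand ballot formula (Cycle Lemma / reflection principle), the number of orderings in which A is strictly ahead of B throughout is (p − q)/(p + q) · C(p + q, p) = (38 − 14)/(38 + 14) · 1768966344600 = 816446005200.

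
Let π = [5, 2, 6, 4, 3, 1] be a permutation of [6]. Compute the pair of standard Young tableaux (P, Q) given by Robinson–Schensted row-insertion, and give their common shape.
P = [1, 3] / [2, 6] / [4] / [5];  Q = [1, 3] / [2, 4] / [5] / [6];  common shape = (2, 2, 1, 1)

Row-insert the values π_1, π_2, … into P one at a time, bumping the leftmost entry strictly greater than the inserted value down to the next row. The recording tableau Q records, in position (i, j), the step at which that cell was added to P.
  Insert 5 (step 1): P = [5];  Q = [1]
  Insert 2 (step 2): P = [2] / [5];  Q = [1] / [2]
  Insert 6 (step 3): P = [2, 6] / [5];  Q = [1, 3] / [2]
  Insert 4 (step 4): P = [2, 4] / [5, 6];  Q = [1, 3] / [2, 4]
  Insert 3 (step 5): P = [2, 3] / [4, 6] / [5];  Q = [1, 3] / [2, 4] / [5]
  Insert 1 (step 6): P = [1, 3] / [2, 6] / [4] / [5];  Q = [1, 3] / [2, 4] / [5] / [6]
Final shape: (2, 2, 1, 1).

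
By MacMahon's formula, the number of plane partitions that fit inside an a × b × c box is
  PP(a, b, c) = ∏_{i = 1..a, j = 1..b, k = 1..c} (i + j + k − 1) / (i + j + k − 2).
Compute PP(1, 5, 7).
PP(1, 5, 7) = 792

Evaluate the triple product over i = 1..1, j = 1..5, k = 1..7. The factors are (2/1) · (3/2) · (4/3) · (5/4) · (6/5) · (7/6) · (8/7) · (3/2) · … (35 factors total). The numerators and denominators telescope so the product is an integer; carrying out the multiplication exactly gives PP(1, 5, 7) = 792.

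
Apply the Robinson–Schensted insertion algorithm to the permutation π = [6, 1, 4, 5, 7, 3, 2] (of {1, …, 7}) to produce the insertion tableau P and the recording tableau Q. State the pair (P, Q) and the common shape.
P = [1, 2, 5, 7] / [3] / [4] / [6];  Q = [1, 3, 4, 5] / [2] / [6] / [7];  common shape = (4, 1, 1, 1)

Row-insert the values π_1, π_2, … into P one at a time, bumping the leftmost entry strictly greater than the inserted value down to the next row. The recording tableau Q records, in position (i, j), the step at which that cell was added to P.
  Insert 6 (step 1): P = [6];  Q = [1]
  Insert 1 (step 2): P = [1] / [6];  Q = [1] / [2]
  Insert 4 (step 3): P = [1, 4] / [6];  Q = [1, 3] / [2]
  Insert 5 (step 4): P = [1, 4, 5] / [6];  Q = [1, 3, 4] / [2]
  Insert 7 (step 5): P = [1, 4, 5, 7] / [6];  Q = [1, 3, 4, 5] / [2]
  Insert 3 (step 6): P = [1, 3, 5, 7] / [4] / [6];  Q = [1, 3, 4, 5] / [2] / [6]
  Insert 2 (step 7): P = [1, 2, 5, 7] / [3] / [4] / [6];  Q = [1, 3, 4, 5] / [2] / [6] / [7]
Final shape: (4, 1, 1, 1).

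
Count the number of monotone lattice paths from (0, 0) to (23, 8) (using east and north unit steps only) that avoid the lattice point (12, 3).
Number of paths = 5901285

Total paths from (0, 0) to (23, 8): C(31, 23) = 7888725. Paths through (12, 3): (paths (0, 0) → (12, 3)) × (paths (12, 3) → (23, 8)) = C(15, 12) · C(16, 11) = 455 · 4368 = 1987440. Avoidance count = 7888725 − 1987440 = 5901285.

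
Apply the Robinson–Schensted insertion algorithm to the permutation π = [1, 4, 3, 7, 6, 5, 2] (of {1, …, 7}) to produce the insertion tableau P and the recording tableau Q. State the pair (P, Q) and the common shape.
P = [1, 2, 5] / [3, 6] / [4] / [7];  Q = [1, 2, 4] / [3, 5] / [6] / [7];  common shape = (3, 2, 1, 1)

Row-insert the values π_1, π_2, … into P one at a time, bumping the leftmost entry strictly greater than the inserted value down to the next row. The recording tableau Q records, in position (i, j), the step at which that cell was added to P.
  Insert 1 (step 1): P = [1];  Q = [1]
  Insert 4 (step 2): P = [1, 4];  Q = [1, 2]
  Insert 3 (step 3): P = [1, 3] / [4];  Q = [1, 2] / [3]
  Insert 7 (step 4): P = [1, 3, 7] / [4];  Q = [1, 2, 4] / [3]
  Insert 6 (step 5): P = [1, 3, 6] / [4, 7];  Q = [1, 2, 4] / [3, 5]
  Insert 5 (step 6): P = [1, 3, 5] / [4, 6] / [7];  Q = [1, 2, 4] / [3, 5] / [6]
  Insert 2 (step 7): P = [1, 2, 5] / [3, 6] / [4] / [7];  Q = [1, 2, 4] / [3, 5] / [6] / [7]
Final shape: (3, 2, 1, 1).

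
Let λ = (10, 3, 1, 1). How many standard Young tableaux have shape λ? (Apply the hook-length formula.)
# SYT of shape (10, 3, 1, 1) = 11088

Hook-length formula: f^λ = n! / Π hook(c), product over all cells c of the Young diagram. For λ = (10, 3, 1, 1), n = 15 boxes. Hook lengths by row (left-to-right, top-to-bottom): [13, 10, 9, 7, 6, 5, 4, 3, 2, 1]; [5, 2, 1]; [2]; [1]. Product of hooks = 117936000. So f^λ = 15! / 117936000 = 1307674368000 / 117936000 = 11088.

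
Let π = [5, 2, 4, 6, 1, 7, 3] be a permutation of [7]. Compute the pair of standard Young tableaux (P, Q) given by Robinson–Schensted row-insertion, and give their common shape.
P = [1, 3, 6, 7] / [2, 4] / [5];  Q = [1, 3, 4, 6] / [2, 7] / [5];  common shape = (4, 2, 1)

Row-insert the values π_1, π_2, … into P one at a time, bumping the leftmost entry strictly greater than the inserted value down to the next row. The recording tableau Q records, in position (i, j), the step at which that cell was added to P.
  Insert 5 (step 1): P = [5];  Q = [1]
  Insert 2 (step 2): P = [2] / [5];  Q = [1] / [2]
  Insert 4 (step 3): P = [2, 4] / [5];  Q = [1, 3] / [2]
  Insert 6 (step 4): P = [2, 4, 6] / [5];  Q = [1, 3, 4] / [2]
  Insert 1 (step 5): P = [1, 4, 6] / [2] / [5];  Q = [1, 3, 4] / [2] / [5]
  Insert 7 (step 6): P = [1, 4, 6, 7] / [2] / [5];  Q = [1, 3, 4, 6] / [2] / [5]
  Insert 3 (step 7): P = [1, 3, 6, 7] / [2, 4] / [5];  Q = [1, 3, 4, 6] / [2, 7] / [5]
Final shape: (4, 2, 1).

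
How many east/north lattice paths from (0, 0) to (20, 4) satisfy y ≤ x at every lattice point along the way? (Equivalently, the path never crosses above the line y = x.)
Number of paths = 8602

By the reflection principle (André's argument), the number of monotone paths to (20, 4) with n ≤ m that never go above y = x is C(24, 20) − C(24, 21) = 10626 − 2024 = 8602.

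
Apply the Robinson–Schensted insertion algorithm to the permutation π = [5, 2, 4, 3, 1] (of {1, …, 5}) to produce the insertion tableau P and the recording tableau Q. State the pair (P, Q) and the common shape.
P = [1, 3] / [2] / [4] / [5];  Q = [1, 3] / [2] / [4] / [5];  common shape = (2, 1, 1, 1)

Row-insert the values π_1, π_2, … into P one at a time, bumping the leftmost entry strictly greater than the inserted value down to the next row. The recording tableau Q records, in position (i, j), the step at which that cell was added to P.
  Insert 5 (step 1): P = [5];  Q = [1]
  Insert 2 (step 2): P = [2] / [5];  Q = [1] / [2]
  Insert 4 (step 3): P = [2, 4] / [5];  Q = [1, 3] / [2]
  Insert 3 (step 4): P = [2, 3] / [4] / [5];  Q = [1, 3] / [2] / [4]
  Insert 1 (step 5): P = [1, 3] / [2] / [4] / [5];  Q = [1, 3] / [2] / [4] / [5]
Final shape: (2, 1, 1, 1).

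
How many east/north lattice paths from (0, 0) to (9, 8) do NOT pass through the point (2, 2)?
Number of paths = 14014

Total paths from (0, 0) to (9, 8): C(17, 9) = 24310. Paths through (2, 2): (paths (0, 0) → (2, 2)) × (paths (2, 2) → (9, 8)) = C(4, 2) · C(13, 7) = 6 · 1716 = 10296. Avoidance count = 24310 − 10296 = 14014.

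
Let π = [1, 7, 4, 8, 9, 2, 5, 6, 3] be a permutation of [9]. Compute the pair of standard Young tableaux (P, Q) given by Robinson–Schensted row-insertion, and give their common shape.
P = [1, 2, 3, 6] / [4, 5, 9] / [7, 8];  Q = [1, 2, 4, 5] / [3, 7, 8] / [6, 9];  common shape = (4, 3, 2)

Row-insert the values π_1, π_2, … into P one at a time, bumping the leftmost entry strictly greater than the inserted value down to the next row. The recording tableau Q records, in position (i, j), the step at which that cell was added to P.
  Insert 1 (step 1): P = [1];  Q = [1]
  Insert 7 (step 2): P = [1, 7];  Q = [1, 2]
  Insert 4 (step 3): P = [1, 4] / [7];  Q = [1, 2] / [3]
  Insert 8 (step 4): P = [1, 4, 8] / [7];  Q = [1, 2, 4] / [3]
  Insert 9 (step 5): P = [1, 4, 8, 9] / [7];  Q = [1, 2, 4, 5] / [3]
  Insert 2 (step 6): P = [1, 2, 8, 9] / [4] / [7];  Q = [1, 2, 4, 5] / [3] / [6]
  Insert 5 (step 7): P = [1, 2, 5, 9] / [4, 8] / [7];  Q = [1, 2, 4, 5] / [3, 7] / [6]
  Insert 6 (step 8): P = [1, 2, 5, 6] / [4, 8, 9] / [7];  Q = [1, 2, 4, 5] / [3, 7, 8] / [6]
  Insert 3 (step 9): P = [1, 2, 3, 6] / [4, 5, 9] / [7, 8];  Q = [1, 2, 4, 5] / [3, 7, 8] / [6, 9]
Final shape: (4, 3, 2).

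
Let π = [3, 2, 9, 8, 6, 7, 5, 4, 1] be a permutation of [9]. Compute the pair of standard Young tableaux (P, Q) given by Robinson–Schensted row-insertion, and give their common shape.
P = [1, 4, 7] / [2, 5] / [3] / [6] / [8] / [9];  Q = [1, 3, 6] / [2, 4] / [5] / [7] / [8] / [9];  common shape = (3, 2, 1, 1, 1, 1)

Row-insert the values π_1, π_2, … into P one at a time, bumping the leftmost entry strictly greater than the inserted value down to the next row. The recording tableau Q records, in position (i, j), the step at which that cell was added to P.
  Insert 3 (step 1): P = [3];  Q = [1]
  Insert 2 (step 2): P = [2] / [3];  Q = [1] / [2]
  Insert 9 (step 3): P = [2, 9] / [3];  Q = [1, 3] / [2]
  Insert 8 (step 4): P = [2, 8] / [3, 9];  Q = [1, 3] / [2, 4]
  Insert 6 (step 5): P = [2, 6] / [3, 8] / [9];  Q = [1, 3] / [2, 4] / [5]
  Insert 7 (step 6): P = [2, 6, 7] / [3, 8] / [9];  Q = [1, 3, 6] / [2, 4] / [5]
  Insert 5 (step 7): P = [2, 5, 7] / [3, 6] / [8] / [9];  Q = [1, 3, 6] / [2, 4] / [5] / [7]
  Insert 4 (step 8): P = [2, 4, 7] / [3, 5] / [6] / [8] / [9];  Q = [1, 3, 6] / [2, 4] / [5] / [7] / [8]
  Insert 1 (step 9): P = [1, 4, 7] / [2, 5] / [3] / [6] / [8] / [9];  Q = [1, 3, 6] / [2, 4] / [5] / [7] / [8] / [9]
Final shape: (3, 2, 1, 1, 1, 1).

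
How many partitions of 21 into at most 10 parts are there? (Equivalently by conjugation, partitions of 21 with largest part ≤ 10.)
p(21, parts ≤ 10) = 653

Use the recurrence p(n, m) = p(n, m−1) + p(n−m, m): either the largest part is < m (count p(n, m−1)) or the largest part is exactly m (remove one copy of m, count p(n−m, m)). With p(0, ·) = 1 this gives p(21, parts ≤ 10) = 653. (By conjugating Young diagrams, this also counts partitions of 21 into at most 10 parts.)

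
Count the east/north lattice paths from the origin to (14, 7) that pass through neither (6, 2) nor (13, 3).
Number of paths = 78564

Inclusion–exclusion. Total paths: C(21, 14) = 116280. Through P₁: C(8, 6)·C(13, 8) = 36036. Through P₂: C(16, 13)·C(5, 1) = 2800. Since P₁ is strictly southwest of P₂, a monotone path through both must visit P₁ then P₂; paths through both = C(8, 6)·C(8, 7)·C(5, 1) = 1120. Avoid both = 116280 − 36036 − 2800 + 1120 = 78564.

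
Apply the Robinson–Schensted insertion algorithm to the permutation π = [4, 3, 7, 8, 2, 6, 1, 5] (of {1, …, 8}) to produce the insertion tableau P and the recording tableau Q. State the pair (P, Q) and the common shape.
P = [1, 5, 8] / [2, 6] / [3, 7] / [4];  Q = [1, 3, 4] / [2, 6] / [5, 8] / [7];  common shape = (3, 2, 2, 1)

Row-insert the values π_1, π_2, … into P one at a time, bumping the leftmost entry strictly greater than the inserted value down to the next row. The recording tableau Q records, in position (i, j), the step at which that cell was added to P.
  Insert 4 (step 1): P = [4];  Q = [1]
  Insert 3 (step 2): P = [3] / [4];  Q = [1] / [2]
  Insert 7 (step 3): P = [3, 7] / [4];  Q = [1, 3] / [2]
  Insert 8 (step 4): P = [3, 7, 8] / [4];  Q = [1, 3, 4] / [2]
  Insert 2 (step 5): P = [2, 7, 8] / [3] / [4];  Q = [1, 3, 4] / [2] / [5]
  Insert 6 (step 6): P = [2, 6, 8] / [3, 7] / [4];  Q = [1, 3, 4] / [2, 6] / [5]
  Insert 1 (step 7): P = [1, 6, 8] / [2, 7] / [3] / [4];  Q = [1, 3, 4] / [2, 6] / [5] / [7]
  Insert 5 (step 8): P = [1, 5, 8] / [2, 6] / [3, 7] / [4];  Q = [1, 3, 4] / [2, 6] / [5, 8] / [7]
Final shape: (3, 2, 2, 1).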